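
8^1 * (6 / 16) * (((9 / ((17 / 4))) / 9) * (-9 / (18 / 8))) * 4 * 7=-1344 / 17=-79.06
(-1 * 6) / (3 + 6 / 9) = -18 / 11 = -1.64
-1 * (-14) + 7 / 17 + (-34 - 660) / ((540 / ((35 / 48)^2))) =29036665 / 2115072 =13.73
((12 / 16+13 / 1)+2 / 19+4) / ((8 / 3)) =6.70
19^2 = 361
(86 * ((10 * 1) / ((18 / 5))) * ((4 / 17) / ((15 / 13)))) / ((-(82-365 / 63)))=-156520 / 244851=-0.64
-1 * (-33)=33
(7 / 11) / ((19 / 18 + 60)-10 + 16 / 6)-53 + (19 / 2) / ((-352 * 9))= -324672133 / 6126912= -52.99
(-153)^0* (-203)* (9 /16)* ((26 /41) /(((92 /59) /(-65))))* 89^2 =721484958285 /30176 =23909231.12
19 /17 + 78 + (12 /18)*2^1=4103 /51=80.45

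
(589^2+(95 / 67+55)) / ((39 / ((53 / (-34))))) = -1232116811 / 88842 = -13868.63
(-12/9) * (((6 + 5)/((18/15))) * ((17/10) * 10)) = -1870/9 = -207.78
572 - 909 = -337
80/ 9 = 8.89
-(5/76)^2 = -25/5776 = -0.00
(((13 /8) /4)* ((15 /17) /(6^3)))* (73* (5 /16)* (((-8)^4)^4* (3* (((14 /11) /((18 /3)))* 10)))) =114125870989312000 /1683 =67810975038212.72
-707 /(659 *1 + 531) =-101 /170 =-0.59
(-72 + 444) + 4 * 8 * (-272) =-8332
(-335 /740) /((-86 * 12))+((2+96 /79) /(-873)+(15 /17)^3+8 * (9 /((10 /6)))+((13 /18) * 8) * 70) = 38670008992805107 /86253804761760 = 448.33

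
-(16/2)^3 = -512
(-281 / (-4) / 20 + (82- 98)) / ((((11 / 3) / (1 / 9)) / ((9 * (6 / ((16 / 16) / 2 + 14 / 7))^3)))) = -323676 / 6875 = -47.08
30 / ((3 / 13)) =130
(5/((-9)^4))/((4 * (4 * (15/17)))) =17/314928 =0.00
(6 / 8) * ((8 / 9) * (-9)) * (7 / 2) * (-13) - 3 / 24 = 2183 / 8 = 272.88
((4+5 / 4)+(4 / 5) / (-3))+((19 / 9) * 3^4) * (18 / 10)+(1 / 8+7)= 319.91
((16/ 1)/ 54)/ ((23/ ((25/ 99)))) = 200/ 61479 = 0.00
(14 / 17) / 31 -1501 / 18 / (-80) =811187 / 758880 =1.07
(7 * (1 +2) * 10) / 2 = 105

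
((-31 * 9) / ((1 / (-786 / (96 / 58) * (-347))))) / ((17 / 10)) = -1838962935 / 68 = -27043572.57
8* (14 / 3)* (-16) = -1792 / 3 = -597.33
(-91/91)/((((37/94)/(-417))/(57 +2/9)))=6728990/111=60621.53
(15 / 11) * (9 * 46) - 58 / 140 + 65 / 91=564.85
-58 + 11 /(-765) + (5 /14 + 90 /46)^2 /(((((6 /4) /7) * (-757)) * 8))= -1990662045791 /34310813040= -58.02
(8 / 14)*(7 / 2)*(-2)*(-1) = 4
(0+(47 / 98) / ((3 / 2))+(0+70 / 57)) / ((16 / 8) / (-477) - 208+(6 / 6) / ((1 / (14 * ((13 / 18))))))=-229119 / 29293915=-0.01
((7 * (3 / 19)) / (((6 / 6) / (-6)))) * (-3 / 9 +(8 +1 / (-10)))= -4767 / 95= -50.18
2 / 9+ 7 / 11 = 85 / 99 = 0.86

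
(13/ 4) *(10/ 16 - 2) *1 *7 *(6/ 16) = -3003/ 256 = -11.73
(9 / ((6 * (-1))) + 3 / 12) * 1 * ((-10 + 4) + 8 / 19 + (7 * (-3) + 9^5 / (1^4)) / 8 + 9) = -1402565 / 152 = -9227.40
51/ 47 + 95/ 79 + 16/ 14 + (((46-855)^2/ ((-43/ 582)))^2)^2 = 547145838926930854776233746972167238298/ 88858056791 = 6157526494348777985266191000.00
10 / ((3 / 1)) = 10 / 3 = 3.33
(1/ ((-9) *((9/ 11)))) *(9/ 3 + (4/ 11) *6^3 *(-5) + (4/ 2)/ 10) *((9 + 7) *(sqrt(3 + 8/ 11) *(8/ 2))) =1371136 *sqrt(451)/ 4455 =6536.14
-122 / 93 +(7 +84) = 8341 / 93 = 89.69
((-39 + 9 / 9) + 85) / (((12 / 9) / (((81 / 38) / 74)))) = 11421 / 11248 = 1.02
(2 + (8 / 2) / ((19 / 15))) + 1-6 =3 / 19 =0.16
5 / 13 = 0.38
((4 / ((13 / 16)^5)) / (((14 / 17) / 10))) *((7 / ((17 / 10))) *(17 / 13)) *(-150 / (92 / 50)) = -6684672000000 / 111016607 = -60213.26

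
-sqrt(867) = -17 * sqrt(3) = -29.44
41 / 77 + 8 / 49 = 375 / 539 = 0.70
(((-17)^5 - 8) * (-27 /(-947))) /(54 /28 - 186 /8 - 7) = 1073417940 /750971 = 1429.37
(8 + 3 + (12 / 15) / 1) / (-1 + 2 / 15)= -177 / 13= -13.62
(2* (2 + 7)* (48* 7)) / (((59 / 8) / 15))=725760 / 59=12301.02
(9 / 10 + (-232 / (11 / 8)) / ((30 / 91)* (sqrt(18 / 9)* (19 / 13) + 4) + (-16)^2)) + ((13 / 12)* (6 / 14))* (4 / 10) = 156439920* sqrt(2) / 127412423413 + 1917541018014 / 4459434819455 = 0.43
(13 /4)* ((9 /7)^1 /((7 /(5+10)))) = 1755 /196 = 8.95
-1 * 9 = -9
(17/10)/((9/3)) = 17/30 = 0.57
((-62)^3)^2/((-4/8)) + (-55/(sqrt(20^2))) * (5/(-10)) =-908803769333/8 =-113600471166.62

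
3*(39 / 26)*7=63 / 2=31.50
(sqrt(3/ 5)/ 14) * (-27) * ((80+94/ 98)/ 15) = -35703 * sqrt(15)/ 17150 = -8.06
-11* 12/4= -33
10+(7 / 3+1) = 13.33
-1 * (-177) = 177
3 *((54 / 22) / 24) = 27 / 88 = 0.31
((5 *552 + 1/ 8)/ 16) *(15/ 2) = 331215/ 256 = 1293.81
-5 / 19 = -0.26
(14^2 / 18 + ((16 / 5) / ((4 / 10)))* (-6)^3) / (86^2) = -7727 / 33282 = -0.23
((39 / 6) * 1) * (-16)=-104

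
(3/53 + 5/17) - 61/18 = -49273/16218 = -3.04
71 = 71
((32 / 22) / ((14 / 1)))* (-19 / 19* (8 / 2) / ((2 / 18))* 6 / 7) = -1728 / 539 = -3.21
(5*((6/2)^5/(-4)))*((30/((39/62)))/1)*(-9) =1694925/13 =130378.85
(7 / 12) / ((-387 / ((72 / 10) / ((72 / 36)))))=-7 / 1290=-0.01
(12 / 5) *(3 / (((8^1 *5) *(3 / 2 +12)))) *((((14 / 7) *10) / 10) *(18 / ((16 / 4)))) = 3 / 25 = 0.12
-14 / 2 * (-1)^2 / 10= -7 / 10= -0.70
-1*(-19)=19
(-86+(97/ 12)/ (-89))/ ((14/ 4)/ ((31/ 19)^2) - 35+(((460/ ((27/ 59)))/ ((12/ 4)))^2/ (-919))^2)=-1070782706012119392915/ 185195896225168594957826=-0.01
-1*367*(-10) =3670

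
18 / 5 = 3.60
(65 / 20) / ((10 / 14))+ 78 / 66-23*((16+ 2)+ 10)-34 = -147899 / 220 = -672.27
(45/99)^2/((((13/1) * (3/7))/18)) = 1050/1573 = 0.67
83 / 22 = 3.77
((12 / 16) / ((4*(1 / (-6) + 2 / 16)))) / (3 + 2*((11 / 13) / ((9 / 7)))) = -1053 / 1010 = -1.04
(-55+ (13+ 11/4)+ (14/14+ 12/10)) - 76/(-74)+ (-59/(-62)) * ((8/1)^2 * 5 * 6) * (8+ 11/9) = 16813.87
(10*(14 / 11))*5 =700 / 11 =63.64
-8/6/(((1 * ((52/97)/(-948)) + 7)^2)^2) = -93102011977187547/167599279782797402500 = -0.00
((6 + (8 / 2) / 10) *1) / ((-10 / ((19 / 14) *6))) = -912 / 175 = -5.21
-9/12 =-3/4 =-0.75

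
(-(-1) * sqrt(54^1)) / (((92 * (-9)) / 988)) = -247 * sqrt(6) / 69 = -8.77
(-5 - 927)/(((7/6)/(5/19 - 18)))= 1884504/133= 14169.20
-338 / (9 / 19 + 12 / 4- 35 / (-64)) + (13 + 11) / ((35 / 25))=-2290376 / 34223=-66.93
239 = 239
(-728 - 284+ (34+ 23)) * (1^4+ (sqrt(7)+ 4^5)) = -981401.69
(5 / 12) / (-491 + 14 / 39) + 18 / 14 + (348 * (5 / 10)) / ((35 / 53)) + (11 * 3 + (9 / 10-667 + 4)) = -195200417 / 535780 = -364.33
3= 3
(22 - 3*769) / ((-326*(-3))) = -2285 / 978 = -2.34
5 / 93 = 0.05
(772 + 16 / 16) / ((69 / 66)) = 17006 / 23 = 739.39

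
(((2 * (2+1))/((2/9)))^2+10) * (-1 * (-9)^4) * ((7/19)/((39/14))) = -158386914/247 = -641242.57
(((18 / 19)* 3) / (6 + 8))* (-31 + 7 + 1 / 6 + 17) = -369 / 266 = -1.39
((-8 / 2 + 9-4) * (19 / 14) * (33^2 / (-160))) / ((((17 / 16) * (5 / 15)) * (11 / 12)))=-16929 / 595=-28.45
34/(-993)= -34/993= -0.03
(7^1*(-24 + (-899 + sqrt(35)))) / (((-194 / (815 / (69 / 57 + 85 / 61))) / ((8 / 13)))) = 938917490 / 146373 -13224190*sqrt(35) / 1902849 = 6373.44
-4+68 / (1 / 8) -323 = 217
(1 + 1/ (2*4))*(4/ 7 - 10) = -297/ 28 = -10.61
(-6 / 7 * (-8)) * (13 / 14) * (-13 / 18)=-676 / 147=-4.60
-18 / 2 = -9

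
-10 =-10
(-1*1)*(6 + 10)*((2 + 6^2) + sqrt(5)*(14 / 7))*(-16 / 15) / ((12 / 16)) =2048*sqrt(5) / 45 + 38912 / 45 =966.48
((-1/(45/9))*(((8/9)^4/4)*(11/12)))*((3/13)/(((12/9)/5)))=-0.02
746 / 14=373 / 7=53.29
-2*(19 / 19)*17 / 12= -17 / 6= -2.83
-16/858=-8/429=-0.02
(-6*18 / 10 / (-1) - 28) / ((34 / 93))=-47.05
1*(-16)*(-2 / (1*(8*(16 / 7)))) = 7 / 4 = 1.75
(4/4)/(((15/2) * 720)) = 1/5400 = 0.00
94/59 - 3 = -83/59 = -1.41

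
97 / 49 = 1.98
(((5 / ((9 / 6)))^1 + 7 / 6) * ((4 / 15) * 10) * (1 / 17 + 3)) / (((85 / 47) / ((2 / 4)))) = 14664 / 1445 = 10.15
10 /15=2 /3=0.67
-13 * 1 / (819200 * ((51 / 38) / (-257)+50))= -63479 / 199986790400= -0.00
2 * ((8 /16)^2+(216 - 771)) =-2219 /2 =-1109.50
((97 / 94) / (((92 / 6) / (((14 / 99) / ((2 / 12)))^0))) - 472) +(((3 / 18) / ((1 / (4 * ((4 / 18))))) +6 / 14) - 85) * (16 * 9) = -1146753281 / 90804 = -12628.89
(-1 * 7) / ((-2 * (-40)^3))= -7 / 128000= -0.00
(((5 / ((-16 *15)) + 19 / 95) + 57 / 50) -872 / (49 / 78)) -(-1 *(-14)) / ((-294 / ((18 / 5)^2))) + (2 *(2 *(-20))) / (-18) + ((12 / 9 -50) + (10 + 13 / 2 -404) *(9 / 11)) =-678136037 / 388080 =-1747.41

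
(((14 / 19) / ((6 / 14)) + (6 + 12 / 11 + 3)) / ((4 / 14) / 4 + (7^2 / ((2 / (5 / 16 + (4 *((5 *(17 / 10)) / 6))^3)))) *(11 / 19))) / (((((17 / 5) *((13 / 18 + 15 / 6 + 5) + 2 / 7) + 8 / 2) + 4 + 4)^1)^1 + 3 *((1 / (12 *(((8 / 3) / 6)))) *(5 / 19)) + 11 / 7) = 1429551244800 / 13346591128927991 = 0.00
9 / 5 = 1.80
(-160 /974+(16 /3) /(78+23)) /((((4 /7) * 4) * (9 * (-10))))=3598 /6640245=0.00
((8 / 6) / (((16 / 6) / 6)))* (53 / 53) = 3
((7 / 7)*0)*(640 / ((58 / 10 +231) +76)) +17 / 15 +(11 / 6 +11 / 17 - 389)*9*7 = -12418297 / 510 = -24349.60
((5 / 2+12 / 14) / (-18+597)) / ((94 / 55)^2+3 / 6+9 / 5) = 142175 / 128022111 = 0.00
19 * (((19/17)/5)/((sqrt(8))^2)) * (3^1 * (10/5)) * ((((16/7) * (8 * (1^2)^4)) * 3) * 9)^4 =38624547141844992/204085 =189257158251.93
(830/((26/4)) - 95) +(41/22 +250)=81383/286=284.56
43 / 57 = 0.75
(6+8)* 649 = 9086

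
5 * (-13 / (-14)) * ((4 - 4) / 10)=0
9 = 9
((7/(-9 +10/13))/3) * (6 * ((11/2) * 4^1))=-4004/107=-37.42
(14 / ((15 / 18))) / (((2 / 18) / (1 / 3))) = 252 / 5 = 50.40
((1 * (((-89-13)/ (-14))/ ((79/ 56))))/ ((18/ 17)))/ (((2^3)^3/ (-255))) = -24565/ 10112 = -2.43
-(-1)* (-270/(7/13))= -3510/7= -501.43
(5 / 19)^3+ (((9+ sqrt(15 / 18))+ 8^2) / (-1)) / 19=-26228 / 6859 - sqrt(30) / 114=-3.87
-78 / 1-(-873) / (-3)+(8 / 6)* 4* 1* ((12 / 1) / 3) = -347.67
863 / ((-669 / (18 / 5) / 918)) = -4753404 / 1115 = -4263.14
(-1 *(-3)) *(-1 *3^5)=-729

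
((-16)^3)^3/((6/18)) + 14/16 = -1649267441657/8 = -206158430207.12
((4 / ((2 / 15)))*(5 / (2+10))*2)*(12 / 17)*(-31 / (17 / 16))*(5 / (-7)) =744000 / 2023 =367.77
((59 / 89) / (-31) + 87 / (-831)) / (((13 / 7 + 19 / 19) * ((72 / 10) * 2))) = -37471 / 12227888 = -0.00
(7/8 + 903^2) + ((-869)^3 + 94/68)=-89137051693/136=-655419497.74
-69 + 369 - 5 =295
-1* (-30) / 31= 30 / 31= 0.97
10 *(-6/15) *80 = -320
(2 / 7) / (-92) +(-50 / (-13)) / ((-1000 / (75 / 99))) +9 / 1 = 2484821 / 276276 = 8.99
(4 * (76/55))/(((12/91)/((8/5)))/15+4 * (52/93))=5145504/2087195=2.47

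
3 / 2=1.50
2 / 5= 0.40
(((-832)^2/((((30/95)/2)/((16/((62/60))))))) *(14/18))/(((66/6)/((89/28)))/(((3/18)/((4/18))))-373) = -1311016878080/9147387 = -143321.46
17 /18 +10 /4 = 31 /9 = 3.44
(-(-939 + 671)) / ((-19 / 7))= -1876 / 19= -98.74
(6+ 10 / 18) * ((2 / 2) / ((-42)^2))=0.00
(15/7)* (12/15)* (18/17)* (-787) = -169992/119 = -1428.50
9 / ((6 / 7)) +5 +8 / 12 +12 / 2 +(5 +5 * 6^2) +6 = 1279 / 6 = 213.17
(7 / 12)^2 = 49 / 144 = 0.34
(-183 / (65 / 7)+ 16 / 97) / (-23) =123217 / 145015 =0.85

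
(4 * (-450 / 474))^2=90000 / 6241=14.42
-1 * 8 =-8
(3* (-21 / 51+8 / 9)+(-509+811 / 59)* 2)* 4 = -11904532 / 3009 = -3956.31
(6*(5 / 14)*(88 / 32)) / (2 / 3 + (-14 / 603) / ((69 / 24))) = 8.95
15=15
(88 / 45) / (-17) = -88 / 765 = -0.12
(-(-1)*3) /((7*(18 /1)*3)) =1 /126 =0.01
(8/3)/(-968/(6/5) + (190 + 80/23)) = -92/21155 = -0.00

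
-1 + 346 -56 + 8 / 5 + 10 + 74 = 1873 / 5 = 374.60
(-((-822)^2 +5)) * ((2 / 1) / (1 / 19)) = -25676182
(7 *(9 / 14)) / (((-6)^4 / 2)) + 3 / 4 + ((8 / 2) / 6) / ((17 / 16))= 3389 / 2448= 1.38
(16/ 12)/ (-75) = -4/ 225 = -0.02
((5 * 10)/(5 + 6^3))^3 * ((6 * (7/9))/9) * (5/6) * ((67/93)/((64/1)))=36640625/650481239304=0.00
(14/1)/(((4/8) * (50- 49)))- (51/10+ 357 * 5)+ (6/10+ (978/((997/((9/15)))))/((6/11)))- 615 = -23682947/9970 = -2375.42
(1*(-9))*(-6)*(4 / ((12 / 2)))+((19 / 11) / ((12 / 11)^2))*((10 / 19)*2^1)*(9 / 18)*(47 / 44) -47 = -2933 / 288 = -10.18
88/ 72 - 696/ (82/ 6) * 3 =-55925/ 369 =-151.56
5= 5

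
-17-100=-117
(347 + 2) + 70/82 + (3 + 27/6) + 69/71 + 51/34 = 359.83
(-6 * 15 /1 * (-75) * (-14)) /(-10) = 9450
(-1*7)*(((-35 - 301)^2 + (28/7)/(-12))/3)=-2370809/9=-263423.22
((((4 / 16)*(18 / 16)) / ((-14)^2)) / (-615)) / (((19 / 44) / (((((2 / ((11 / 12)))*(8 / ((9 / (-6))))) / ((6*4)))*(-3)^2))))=9 / 381710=0.00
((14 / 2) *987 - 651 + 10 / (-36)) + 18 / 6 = 6260.72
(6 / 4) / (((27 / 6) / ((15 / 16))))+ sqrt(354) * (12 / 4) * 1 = 5 / 16+ 3 * sqrt(354) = 56.76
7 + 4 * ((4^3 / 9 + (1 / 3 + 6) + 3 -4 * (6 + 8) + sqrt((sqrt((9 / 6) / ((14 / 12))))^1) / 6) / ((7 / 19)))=-26615 / 63 + 38 * sqrt(3) * 7^(3 / 4) / 147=-420.53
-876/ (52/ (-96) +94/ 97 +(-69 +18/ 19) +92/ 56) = 271230624/ 20429725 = 13.28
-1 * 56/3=-56/3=-18.67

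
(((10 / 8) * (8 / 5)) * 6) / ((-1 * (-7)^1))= 12 / 7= 1.71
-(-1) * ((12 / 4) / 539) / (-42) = -1 / 7546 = -0.00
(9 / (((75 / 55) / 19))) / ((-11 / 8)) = -456 / 5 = -91.20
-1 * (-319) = 319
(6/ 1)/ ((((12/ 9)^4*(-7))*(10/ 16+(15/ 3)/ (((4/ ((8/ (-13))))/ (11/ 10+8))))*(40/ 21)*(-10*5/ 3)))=-729/ 544000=-0.00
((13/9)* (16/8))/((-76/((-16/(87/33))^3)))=35436544/4170519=8.50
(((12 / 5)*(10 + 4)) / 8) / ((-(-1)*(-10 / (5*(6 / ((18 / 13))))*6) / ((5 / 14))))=-13 / 24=-0.54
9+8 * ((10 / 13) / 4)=137 / 13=10.54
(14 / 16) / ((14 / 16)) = 1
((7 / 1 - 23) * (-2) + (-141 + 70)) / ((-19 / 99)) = 3861 / 19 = 203.21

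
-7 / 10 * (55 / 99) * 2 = -7 / 9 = -0.78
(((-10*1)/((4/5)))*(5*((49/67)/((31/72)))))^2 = 48620250000/4313929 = 11270.53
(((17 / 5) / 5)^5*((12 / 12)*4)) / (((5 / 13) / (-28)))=-2067311792 / 48828125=-42.34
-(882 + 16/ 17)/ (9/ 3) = -15010/ 51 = -294.31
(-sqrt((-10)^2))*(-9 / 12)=15 / 2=7.50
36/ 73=0.49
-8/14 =-0.57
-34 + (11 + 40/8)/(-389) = -13242/389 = -34.04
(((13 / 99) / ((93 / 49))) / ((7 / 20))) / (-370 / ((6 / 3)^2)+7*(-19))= -3640 / 4152357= -0.00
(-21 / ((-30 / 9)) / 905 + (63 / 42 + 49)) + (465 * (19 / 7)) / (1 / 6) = 241470058 / 31675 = 7623.36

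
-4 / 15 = -0.27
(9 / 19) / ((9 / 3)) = 0.16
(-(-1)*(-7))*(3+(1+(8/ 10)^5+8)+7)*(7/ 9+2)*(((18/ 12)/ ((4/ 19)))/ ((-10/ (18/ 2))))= 24099201/ 10000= 2409.92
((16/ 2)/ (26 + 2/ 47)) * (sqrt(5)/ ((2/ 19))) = 893 * sqrt(5)/ 306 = 6.53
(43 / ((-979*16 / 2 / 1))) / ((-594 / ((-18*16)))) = -86 / 32307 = -0.00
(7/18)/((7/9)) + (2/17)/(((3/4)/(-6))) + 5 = 155/34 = 4.56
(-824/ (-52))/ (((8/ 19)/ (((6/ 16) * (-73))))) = -428583/ 416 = -1030.25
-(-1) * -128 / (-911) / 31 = 128 / 28241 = 0.00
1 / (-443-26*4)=-1 / 547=-0.00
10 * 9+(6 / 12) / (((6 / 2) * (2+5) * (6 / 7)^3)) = 116689 / 1296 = 90.04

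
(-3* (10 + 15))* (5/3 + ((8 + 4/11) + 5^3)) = -111400/11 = -10127.27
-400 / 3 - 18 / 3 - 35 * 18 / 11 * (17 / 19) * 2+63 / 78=-3929005 / 16302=-241.01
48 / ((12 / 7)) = 28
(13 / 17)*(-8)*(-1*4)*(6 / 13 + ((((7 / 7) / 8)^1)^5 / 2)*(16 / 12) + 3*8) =15630349 / 26112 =598.59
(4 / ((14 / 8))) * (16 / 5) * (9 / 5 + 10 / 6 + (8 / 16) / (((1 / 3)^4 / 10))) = 1568512 / 525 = 2987.64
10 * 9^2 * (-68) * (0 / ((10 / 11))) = 0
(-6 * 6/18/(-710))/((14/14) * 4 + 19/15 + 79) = 3/89744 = 0.00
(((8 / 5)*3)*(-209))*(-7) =35112 / 5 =7022.40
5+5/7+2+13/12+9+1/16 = 6001/336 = 17.86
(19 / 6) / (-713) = -19 / 4278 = -0.00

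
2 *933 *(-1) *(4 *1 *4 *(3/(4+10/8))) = -119424/7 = -17060.57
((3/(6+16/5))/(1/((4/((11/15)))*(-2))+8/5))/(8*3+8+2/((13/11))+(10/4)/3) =70200/11210959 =0.01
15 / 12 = 5 / 4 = 1.25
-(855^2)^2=-534397550625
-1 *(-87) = 87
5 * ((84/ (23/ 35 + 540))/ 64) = 3675/ 302768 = 0.01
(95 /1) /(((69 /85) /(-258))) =-694450 /23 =-30193.48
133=133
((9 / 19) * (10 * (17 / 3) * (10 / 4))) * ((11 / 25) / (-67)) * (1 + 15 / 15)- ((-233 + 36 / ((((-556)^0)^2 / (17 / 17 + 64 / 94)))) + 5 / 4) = 40770753 / 239324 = 170.36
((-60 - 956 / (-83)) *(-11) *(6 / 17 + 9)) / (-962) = -3518988 / 678691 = -5.18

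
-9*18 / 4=-81 / 2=-40.50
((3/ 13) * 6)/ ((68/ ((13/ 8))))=9/ 272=0.03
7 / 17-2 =-27 / 17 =-1.59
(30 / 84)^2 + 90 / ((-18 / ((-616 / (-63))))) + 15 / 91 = -1114415 / 22932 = -48.60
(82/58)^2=1681/841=2.00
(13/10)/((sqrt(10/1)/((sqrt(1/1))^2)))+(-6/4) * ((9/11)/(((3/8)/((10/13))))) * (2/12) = -60/143+13 * sqrt(10)/100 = -0.01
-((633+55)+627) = -1315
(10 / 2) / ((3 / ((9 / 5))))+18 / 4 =15 / 2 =7.50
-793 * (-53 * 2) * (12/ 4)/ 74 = 126087/ 37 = 3407.76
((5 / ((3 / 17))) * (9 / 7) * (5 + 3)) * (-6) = -12240 / 7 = -1748.57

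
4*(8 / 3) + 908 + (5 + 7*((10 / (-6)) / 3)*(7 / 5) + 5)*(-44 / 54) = 222334 / 243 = 914.95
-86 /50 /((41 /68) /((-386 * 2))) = 2257328 /1025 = 2202.27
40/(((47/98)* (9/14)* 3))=54880/1269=43.25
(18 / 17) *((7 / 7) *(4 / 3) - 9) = -138 / 17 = -8.12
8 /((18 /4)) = 16 /9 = 1.78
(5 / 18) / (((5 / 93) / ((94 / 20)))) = 1457 / 60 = 24.28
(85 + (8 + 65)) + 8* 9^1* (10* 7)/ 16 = 473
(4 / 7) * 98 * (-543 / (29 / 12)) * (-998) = 364166208 / 29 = 12557455.45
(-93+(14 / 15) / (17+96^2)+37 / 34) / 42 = -61828057 / 28252980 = -2.19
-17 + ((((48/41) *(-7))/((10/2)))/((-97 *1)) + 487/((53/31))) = 282305268/1053905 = 267.87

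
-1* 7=-7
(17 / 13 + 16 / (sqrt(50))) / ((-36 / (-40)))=170 / 117 + 16*sqrt(2) / 9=3.97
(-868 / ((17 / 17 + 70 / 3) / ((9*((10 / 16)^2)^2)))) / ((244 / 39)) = -142813125 / 18239488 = -7.83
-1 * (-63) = 63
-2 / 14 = -1 / 7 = -0.14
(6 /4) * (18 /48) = 9 /16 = 0.56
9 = 9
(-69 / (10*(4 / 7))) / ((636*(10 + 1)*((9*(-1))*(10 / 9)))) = 161 / 932800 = 0.00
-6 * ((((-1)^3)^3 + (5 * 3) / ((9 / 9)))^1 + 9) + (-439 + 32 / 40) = -2881 / 5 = -576.20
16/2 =8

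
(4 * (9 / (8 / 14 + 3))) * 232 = 58464 / 25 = 2338.56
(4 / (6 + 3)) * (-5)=-20 / 9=-2.22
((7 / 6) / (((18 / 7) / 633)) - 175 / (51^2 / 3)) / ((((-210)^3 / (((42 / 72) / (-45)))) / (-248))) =-13223143 / 132729030000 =-0.00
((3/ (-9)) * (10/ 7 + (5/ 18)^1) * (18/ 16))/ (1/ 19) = -4085/ 336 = -12.16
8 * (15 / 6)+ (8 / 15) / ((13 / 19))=4052 / 195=20.78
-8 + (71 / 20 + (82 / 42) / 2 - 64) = -67.47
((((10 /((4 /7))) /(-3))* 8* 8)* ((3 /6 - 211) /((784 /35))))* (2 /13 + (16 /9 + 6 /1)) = 9767200 /351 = 27826.78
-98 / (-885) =98 / 885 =0.11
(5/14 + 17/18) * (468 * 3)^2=2565709.71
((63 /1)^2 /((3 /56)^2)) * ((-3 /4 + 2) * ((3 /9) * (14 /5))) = 1613472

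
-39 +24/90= -581/15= -38.73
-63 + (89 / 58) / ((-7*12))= -307025 / 4872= -63.02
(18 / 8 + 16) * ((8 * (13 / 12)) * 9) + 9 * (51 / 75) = 71481 / 50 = 1429.62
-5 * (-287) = 1435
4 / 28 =1 / 7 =0.14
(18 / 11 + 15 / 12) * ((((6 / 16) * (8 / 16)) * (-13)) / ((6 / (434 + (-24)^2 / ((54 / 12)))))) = -463931 / 704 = -658.99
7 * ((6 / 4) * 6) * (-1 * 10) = -630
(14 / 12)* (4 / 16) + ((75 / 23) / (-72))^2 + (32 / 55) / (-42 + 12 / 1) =22986587 / 83793600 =0.27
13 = 13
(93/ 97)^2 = 0.92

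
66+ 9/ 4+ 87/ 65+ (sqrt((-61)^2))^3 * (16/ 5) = 37773257/ 52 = 726408.79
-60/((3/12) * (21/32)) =-2560/7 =-365.71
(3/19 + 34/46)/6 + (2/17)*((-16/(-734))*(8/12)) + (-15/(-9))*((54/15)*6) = 98564224/2726443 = 36.15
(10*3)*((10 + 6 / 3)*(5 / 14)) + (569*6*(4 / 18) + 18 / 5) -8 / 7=93418 / 105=889.70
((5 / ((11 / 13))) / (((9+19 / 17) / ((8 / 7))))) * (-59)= -130390 / 3311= -39.38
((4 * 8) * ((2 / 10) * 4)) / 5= 128 / 25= 5.12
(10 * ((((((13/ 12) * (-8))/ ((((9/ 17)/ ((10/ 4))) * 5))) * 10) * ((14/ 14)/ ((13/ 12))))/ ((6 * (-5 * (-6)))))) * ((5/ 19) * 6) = -3400/ 513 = -6.63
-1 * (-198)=198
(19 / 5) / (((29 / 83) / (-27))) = -42579 / 145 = -293.65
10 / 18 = 5 / 9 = 0.56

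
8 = 8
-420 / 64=-105 / 16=-6.56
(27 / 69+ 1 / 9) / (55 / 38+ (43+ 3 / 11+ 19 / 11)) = 3952 / 365355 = 0.01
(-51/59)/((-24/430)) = 3655/236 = 15.49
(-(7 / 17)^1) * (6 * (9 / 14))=-27 / 17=-1.59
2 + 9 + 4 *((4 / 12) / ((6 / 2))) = 103 / 9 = 11.44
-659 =-659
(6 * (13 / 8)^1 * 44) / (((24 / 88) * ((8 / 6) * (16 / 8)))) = 4719 / 8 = 589.88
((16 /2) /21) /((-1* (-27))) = 8 /567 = 0.01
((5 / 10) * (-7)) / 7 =-1 / 2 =-0.50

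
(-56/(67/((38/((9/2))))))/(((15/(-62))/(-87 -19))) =-27970432/9045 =-3092.36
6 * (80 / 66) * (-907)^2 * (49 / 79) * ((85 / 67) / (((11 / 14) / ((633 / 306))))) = 23815030430800 / 1921359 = 12394888.43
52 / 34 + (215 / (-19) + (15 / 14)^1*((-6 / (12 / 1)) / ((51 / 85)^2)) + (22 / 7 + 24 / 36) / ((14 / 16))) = -6.92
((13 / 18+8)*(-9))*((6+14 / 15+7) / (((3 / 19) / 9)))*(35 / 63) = -623447 / 18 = -34635.94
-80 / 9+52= 388 / 9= 43.11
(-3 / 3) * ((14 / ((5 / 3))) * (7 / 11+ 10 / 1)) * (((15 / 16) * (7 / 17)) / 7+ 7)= -4714983 / 7480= -630.35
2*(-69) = -138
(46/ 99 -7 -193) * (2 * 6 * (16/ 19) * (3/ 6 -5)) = 9073.61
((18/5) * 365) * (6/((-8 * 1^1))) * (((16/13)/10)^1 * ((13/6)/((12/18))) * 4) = -7884/5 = -1576.80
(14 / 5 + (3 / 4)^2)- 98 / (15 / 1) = -761 / 240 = -3.17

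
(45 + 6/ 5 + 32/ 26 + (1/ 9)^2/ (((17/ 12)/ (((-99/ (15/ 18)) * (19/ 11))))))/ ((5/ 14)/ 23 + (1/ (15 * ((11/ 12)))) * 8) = 178640770/ 2337959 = 76.41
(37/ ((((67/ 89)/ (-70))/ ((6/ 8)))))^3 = -41337393530572125/ 2406104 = -17180218947.55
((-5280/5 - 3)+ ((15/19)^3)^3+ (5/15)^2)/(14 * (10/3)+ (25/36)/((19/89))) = -2459894215679596/115980752006989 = -21.21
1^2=1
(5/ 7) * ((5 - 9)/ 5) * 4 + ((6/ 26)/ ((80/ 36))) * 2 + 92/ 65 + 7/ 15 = -107/ 546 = -0.20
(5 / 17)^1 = 0.29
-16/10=-8/5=-1.60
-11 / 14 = -0.79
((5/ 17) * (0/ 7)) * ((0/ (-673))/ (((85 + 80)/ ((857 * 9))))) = 0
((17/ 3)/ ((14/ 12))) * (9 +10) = 92.29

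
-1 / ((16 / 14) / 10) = -35 / 4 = -8.75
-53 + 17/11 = -51.45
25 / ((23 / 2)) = 50 / 23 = 2.17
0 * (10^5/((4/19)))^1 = 0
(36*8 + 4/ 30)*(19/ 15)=82118/ 225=364.97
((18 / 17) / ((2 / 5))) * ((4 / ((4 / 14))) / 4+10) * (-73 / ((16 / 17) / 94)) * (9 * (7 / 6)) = -87541965 / 32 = -2735686.41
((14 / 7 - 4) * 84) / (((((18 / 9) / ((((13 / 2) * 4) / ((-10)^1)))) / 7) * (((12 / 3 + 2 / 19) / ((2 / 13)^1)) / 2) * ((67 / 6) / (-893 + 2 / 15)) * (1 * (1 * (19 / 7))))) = -3375.47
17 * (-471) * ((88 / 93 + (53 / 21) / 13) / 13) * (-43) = 1107616317 / 36673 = 30202.50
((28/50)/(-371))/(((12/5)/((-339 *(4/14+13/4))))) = 11187/14840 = 0.75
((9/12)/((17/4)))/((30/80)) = 0.47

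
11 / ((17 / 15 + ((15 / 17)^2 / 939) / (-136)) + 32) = 2029855080 / 6114168419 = 0.33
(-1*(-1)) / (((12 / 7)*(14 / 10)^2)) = 25 / 84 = 0.30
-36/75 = -12/25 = -0.48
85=85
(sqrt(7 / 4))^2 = 7 / 4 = 1.75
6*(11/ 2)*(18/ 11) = 54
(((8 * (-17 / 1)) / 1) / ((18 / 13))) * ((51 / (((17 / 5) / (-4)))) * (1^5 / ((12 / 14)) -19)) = -105097.78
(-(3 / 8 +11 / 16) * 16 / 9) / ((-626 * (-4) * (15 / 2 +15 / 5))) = -17 / 236628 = -0.00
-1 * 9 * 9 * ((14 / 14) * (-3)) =243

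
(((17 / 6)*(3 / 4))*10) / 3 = 85 / 12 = 7.08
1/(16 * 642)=1/10272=0.00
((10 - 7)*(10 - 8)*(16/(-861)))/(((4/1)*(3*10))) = -0.00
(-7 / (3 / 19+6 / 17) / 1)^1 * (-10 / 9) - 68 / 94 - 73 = -816571 / 13959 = -58.50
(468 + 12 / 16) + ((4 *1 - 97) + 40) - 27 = 388.75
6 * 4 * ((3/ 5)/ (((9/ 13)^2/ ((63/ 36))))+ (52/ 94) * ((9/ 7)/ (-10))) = 753142/ 14805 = 50.87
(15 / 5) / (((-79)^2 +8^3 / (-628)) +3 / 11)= 5181 / 10777270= 0.00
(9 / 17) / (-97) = -9 / 1649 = -0.01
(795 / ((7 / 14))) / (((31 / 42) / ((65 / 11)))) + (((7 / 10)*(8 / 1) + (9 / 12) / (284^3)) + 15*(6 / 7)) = 13940298880559581 / 1093546952960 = 12747.78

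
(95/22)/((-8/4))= -95/44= -2.16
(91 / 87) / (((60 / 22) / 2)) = 1001 / 1305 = 0.77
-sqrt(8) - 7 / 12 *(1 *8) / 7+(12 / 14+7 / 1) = 151 / 21 - 2 *sqrt(2) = 4.36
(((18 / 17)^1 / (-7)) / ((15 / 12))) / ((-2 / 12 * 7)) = 0.10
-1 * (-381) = 381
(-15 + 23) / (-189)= -8 / 189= -0.04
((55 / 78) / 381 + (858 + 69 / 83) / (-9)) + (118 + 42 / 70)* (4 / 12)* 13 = 5161464877 / 12332970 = 418.51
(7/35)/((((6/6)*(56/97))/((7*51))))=4947/40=123.68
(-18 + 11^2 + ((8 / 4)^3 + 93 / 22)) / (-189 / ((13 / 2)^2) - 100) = -428415 / 388432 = -1.10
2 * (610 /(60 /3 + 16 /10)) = 56.48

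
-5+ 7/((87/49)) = -92/87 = -1.06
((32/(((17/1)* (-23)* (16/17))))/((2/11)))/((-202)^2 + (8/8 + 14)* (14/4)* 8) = -11/948152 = -0.00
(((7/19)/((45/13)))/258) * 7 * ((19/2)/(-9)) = -637/208980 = -0.00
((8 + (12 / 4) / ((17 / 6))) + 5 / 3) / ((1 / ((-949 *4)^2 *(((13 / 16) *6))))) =12808347422 / 17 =753432201.29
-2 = -2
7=7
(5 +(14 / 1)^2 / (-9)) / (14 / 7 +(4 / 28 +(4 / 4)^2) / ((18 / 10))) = -6.37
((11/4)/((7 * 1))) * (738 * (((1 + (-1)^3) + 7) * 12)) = 24354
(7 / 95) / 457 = 7 / 43415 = 0.00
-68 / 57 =-1.19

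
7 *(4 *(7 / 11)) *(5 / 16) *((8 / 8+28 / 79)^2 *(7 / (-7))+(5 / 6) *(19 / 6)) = 44279095 / 9885744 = 4.48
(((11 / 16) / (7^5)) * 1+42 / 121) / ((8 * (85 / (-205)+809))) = 463121035 / 8629691564032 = 0.00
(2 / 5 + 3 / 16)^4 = 4879681 / 40960000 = 0.12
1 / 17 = 0.06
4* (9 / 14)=18 / 7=2.57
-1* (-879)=879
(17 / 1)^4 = 83521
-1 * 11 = -11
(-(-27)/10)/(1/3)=81/10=8.10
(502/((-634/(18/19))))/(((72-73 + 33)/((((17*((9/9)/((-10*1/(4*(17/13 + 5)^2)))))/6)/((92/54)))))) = 580998987/936456040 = 0.62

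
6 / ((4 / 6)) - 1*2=7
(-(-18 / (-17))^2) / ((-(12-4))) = 81 / 578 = 0.14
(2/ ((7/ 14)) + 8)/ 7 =12/ 7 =1.71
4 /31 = 0.13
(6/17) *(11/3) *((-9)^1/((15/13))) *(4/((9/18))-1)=-6006/85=-70.66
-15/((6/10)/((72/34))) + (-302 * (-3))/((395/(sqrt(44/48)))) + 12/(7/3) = -5688/119 + 151 * sqrt(33)/395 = -45.60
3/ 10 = 0.30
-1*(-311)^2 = -96721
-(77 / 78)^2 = -0.97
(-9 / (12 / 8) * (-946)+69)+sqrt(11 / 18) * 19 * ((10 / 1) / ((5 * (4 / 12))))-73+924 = 19 * sqrt(22)+6596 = 6685.12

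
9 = 9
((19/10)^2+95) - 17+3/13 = 106393/1300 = 81.84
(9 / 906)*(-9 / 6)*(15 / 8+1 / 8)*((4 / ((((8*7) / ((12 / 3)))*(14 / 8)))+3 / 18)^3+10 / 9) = -29148433 / 852719952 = -0.03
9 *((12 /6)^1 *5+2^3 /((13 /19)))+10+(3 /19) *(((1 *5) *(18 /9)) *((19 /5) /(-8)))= 10633 /52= 204.48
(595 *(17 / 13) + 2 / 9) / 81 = 91061 / 9477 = 9.61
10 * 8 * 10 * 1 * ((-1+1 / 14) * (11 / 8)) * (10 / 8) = -17875 / 14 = -1276.79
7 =7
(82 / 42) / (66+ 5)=41 / 1491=0.03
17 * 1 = 17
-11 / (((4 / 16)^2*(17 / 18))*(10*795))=-528 / 22525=-0.02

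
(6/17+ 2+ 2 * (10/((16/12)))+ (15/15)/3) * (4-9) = -4510/51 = -88.43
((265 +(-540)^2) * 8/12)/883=583730/2649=220.36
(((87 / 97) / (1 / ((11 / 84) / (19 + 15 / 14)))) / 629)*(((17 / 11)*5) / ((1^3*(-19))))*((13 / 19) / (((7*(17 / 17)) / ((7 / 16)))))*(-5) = 9425 / 11650295968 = 0.00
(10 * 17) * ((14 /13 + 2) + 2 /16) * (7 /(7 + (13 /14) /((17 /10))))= 23578065 /46696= 504.93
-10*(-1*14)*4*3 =1680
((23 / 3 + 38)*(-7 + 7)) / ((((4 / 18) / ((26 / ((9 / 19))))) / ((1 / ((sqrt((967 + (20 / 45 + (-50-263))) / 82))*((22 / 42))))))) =0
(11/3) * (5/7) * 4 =220/21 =10.48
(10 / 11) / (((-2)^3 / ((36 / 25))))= -9 / 55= -0.16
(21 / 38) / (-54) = -7 / 684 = -0.01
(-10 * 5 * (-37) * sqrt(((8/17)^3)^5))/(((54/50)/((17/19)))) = 193986560000 * sqrt(34)/210503739249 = 5.37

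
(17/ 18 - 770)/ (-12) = 13843/ 216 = 64.09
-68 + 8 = -60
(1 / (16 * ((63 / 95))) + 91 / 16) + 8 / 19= 29699 / 4788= 6.20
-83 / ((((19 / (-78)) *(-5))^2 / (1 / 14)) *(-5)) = 252486 / 315875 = 0.80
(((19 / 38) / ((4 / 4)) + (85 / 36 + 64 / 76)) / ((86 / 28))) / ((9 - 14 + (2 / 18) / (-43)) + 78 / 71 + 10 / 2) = 1258901 / 1144370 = 1.10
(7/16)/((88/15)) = 105/1408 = 0.07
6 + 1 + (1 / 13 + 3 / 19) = 1787 / 247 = 7.23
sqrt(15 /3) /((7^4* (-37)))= -sqrt(5) /88837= -0.00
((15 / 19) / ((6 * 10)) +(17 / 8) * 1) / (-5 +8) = 325 / 456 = 0.71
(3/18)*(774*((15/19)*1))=1935/19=101.84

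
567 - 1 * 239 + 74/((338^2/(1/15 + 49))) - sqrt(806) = 140533736/428415 - sqrt(806) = 299.64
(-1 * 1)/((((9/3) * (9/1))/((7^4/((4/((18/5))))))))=-80.03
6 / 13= 0.46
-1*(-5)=5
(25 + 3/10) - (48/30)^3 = 5301/250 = 21.20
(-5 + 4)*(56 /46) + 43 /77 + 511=903814 /1771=510.34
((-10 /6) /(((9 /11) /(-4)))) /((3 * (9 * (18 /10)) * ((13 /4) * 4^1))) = 1100 /85293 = 0.01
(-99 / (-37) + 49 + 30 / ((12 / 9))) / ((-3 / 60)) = -54890 / 37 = -1483.51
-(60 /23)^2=-3600 /529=-6.81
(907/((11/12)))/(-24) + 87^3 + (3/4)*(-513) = 28955389/44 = 658077.02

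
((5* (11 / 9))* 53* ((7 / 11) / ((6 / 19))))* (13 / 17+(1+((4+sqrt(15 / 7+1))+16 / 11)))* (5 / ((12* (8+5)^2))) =25175* sqrt(154) / 109512+4405625 / 379236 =14.47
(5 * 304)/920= 38/23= 1.65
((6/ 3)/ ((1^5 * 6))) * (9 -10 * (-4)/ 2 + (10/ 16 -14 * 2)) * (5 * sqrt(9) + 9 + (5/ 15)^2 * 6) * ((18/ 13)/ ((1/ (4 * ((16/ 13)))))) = 1184/ 13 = 91.08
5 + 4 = 9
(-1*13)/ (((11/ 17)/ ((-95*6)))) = 125970/ 11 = 11451.82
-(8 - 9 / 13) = -95 / 13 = -7.31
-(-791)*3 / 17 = 2373 / 17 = 139.59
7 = 7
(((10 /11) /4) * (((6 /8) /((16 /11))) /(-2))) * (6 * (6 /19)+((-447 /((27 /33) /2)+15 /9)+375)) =41.84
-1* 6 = -6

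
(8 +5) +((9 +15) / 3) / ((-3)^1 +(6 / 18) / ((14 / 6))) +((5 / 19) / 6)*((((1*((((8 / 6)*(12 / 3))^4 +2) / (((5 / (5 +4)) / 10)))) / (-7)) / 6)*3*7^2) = -5722412 / 2565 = -2230.96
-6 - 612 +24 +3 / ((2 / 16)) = -570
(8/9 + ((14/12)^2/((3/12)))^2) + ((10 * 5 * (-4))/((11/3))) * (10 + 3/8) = -477022/891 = -535.38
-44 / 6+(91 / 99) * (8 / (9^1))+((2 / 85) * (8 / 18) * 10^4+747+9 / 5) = 64136858 / 75735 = 846.86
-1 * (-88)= 88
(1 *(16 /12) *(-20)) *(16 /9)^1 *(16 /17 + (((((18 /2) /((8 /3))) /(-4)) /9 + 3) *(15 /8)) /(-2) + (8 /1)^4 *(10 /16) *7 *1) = -259933595 /306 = -849456.19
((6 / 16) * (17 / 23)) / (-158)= -51 / 29072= -0.00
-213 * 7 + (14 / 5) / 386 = -1438808 / 965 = -1490.99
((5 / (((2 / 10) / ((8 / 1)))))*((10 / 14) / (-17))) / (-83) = 1000 / 9877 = 0.10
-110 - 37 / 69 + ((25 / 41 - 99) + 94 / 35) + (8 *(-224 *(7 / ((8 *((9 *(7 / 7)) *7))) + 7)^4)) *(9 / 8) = -15026631888222491 / 3079762560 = -4879152.73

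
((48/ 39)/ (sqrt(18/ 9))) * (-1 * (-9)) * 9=648 * sqrt(2)/ 13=70.49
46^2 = 2116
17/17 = 1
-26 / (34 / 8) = -104 / 17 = -6.12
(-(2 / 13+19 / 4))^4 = 578.29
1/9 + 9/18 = 11/18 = 0.61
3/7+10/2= 38/7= 5.43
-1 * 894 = -894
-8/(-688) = 1/86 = 0.01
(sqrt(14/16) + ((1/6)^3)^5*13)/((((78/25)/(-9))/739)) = -55425*sqrt(14)/104-18475/313456656384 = -1994.05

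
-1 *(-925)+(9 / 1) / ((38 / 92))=17989 / 19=946.79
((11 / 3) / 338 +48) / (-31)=-48683 / 31434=-1.55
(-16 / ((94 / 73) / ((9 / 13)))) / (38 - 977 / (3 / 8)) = 7884 / 2352961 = 0.00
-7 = -7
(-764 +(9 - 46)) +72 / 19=-797.21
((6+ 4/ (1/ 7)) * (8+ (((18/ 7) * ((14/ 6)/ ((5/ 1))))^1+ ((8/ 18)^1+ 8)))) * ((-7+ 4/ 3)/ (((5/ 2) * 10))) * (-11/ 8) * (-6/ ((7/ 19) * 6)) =-23979197/ 47250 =-507.50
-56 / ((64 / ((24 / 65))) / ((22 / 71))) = -462 / 4615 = -0.10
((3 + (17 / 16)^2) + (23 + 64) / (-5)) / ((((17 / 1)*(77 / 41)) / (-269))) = 187349623 / 1675520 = 111.82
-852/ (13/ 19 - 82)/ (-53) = -5396/ 27295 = -0.20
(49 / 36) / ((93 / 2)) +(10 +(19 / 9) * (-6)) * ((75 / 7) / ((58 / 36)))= -6016453 / 339822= -17.70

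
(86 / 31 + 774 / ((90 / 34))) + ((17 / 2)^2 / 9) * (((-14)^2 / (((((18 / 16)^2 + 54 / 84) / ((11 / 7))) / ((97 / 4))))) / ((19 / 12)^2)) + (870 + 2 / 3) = 131066390564 / 9568305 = 13697.97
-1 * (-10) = 10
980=980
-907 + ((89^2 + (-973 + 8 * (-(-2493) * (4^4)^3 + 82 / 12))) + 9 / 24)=8030515248001 / 24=334604802000.04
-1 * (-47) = 47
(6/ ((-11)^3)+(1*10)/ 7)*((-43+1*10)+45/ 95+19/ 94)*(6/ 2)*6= -6893774172/ 8320081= -828.57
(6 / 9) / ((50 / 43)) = 43 / 75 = 0.57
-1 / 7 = -0.14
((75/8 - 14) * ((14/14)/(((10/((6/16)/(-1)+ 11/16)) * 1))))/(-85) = 37/21760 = 0.00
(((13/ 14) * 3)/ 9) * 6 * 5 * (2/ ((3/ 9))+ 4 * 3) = 1170/ 7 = 167.14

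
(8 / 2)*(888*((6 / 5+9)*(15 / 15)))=181152 / 5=36230.40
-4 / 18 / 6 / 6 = -1 / 162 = -0.01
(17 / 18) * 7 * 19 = 2261 / 18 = 125.61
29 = 29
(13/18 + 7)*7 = 973/18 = 54.06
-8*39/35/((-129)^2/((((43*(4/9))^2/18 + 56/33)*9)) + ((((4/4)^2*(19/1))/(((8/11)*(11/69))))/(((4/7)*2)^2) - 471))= 0.03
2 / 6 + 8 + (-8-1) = -2 / 3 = -0.67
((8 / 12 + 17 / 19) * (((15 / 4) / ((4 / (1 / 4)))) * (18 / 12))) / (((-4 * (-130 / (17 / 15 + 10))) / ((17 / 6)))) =252671 / 7587840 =0.03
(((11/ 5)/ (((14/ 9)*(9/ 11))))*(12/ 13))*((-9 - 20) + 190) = 16698/ 65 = 256.89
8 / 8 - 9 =-8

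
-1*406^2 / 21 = -7849.33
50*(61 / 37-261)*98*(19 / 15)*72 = -4288260480 / 37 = -115898931.89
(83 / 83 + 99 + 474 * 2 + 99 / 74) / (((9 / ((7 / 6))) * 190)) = 543557 / 759240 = 0.72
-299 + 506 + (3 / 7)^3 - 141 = 22665 / 343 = 66.08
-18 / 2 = -9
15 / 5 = 3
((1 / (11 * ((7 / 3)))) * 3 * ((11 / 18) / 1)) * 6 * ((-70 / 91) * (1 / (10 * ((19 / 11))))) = -33 / 1729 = -0.02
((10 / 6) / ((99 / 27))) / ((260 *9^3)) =0.00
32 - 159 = -127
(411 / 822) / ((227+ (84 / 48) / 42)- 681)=-12 / 10895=-0.00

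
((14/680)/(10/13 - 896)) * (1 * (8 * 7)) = -637/494615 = -0.00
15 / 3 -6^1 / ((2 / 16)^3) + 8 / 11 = -33729 / 11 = -3066.27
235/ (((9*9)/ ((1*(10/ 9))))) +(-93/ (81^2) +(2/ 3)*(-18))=-19225/ 2187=-8.79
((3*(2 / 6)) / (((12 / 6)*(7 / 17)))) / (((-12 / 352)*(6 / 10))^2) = 2902.29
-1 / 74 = -0.01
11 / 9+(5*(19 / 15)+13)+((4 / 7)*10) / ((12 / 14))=245 / 9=27.22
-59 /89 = -0.66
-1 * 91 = -91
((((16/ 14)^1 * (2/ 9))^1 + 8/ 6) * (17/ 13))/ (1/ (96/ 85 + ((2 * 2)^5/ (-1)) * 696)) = -403864960/ 273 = -1479358.83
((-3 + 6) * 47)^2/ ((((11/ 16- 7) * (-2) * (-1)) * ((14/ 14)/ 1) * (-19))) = 159048/ 1919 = 82.88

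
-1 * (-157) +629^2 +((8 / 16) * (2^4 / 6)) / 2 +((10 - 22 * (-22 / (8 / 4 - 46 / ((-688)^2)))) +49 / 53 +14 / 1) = 29807120593703 / 75258039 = 396065.60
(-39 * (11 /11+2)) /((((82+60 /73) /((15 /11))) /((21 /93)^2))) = -6277635 /63912266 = -0.10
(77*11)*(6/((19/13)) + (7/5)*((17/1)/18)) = 7861007/1710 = 4597.08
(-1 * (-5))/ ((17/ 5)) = 25/ 17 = 1.47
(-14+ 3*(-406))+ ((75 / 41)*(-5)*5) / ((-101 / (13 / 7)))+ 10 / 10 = -35658622 / 28987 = -1230.16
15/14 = 1.07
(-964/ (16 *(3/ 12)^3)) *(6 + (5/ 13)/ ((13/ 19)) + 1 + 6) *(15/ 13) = -132569280/ 2197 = -60341.05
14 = 14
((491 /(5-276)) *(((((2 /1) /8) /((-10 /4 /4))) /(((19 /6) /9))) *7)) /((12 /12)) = 371196 /25745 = 14.42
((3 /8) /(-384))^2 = 0.00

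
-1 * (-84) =84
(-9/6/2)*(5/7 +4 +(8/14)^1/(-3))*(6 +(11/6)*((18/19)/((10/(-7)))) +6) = -2049/56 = -36.59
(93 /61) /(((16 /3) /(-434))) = -60543 /488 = -124.06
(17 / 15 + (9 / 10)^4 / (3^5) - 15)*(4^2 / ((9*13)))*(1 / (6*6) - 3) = 44503333 / 7897500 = 5.64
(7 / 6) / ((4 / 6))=7 / 4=1.75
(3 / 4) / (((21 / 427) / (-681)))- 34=-41677 / 4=-10419.25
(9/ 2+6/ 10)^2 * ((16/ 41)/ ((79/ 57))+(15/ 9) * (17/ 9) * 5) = 404946511/ 971700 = 416.74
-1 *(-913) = 913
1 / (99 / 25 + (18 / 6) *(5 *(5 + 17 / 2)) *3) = 50 / 30573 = 0.00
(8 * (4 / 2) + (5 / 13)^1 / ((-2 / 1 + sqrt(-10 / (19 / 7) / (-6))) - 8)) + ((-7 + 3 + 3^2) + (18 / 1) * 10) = 200.96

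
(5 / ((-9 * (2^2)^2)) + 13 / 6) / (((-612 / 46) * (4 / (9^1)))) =-7061 / 19584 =-0.36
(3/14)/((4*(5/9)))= 27/280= 0.10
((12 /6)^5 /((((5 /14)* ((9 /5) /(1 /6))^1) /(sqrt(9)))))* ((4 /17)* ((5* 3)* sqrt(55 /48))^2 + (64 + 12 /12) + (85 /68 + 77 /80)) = 2434726 /765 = 3182.65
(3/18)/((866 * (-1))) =-1/5196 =-0.00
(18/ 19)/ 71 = 18/ 1349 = 0.01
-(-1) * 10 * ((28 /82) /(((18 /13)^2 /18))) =11830 /369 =32.06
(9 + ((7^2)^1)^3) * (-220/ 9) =-25884760/ 9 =-2876084.44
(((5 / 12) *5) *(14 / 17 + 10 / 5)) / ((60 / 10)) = 50 / 51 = 0.98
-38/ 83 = -0.46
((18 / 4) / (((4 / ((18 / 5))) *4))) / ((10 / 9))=729 / 800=0.91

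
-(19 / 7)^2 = -361 / 49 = -7.37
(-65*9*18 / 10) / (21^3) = -39 / 343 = -0.11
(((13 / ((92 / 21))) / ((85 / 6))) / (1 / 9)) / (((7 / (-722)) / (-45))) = 3421197 / 391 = 8749.86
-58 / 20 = -29 / 10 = -2.90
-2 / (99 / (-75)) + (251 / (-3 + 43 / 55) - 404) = -2075969 / 4026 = -515.64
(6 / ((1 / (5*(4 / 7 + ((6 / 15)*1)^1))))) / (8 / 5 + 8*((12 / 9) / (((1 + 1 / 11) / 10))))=2295 / 7826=0.29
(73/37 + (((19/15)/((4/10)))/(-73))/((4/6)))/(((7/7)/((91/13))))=144291/10804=13.36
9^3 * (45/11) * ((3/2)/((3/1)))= 32805/22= 1491.14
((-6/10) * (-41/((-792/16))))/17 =-82/2805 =-0.03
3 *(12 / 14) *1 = 18 / 7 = 2.57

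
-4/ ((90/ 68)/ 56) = -7616/ 45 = -169.24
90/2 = 45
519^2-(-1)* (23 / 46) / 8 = 4309777 / 16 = 269361.06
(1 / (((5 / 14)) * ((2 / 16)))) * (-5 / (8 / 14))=-196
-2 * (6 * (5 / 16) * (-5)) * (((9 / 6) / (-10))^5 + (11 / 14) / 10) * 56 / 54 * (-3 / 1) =-4.58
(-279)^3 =-21717639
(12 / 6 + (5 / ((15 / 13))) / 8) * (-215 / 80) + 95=33857 / 384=88.17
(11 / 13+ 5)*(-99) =-7524 / 13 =-578.77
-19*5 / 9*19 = -200.56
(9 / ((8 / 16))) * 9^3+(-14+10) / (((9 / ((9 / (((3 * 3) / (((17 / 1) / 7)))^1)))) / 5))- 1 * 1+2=826409 / 63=13117.60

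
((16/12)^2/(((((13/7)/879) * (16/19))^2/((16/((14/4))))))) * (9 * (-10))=-39049276140/169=-231060805.56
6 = 6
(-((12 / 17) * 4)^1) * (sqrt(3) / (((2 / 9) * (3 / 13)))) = -936 * sqrt(3) / 17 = -95.36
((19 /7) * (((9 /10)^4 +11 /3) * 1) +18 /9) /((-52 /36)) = -8651931 /910000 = -9.51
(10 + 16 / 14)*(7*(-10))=-780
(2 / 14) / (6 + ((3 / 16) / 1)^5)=1048576 / 44041893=0.02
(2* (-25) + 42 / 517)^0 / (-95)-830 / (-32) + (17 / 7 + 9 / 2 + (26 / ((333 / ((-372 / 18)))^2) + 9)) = 445516163503 / 10618730640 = 41.96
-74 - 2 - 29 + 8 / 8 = -104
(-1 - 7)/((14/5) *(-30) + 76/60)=120/1241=0.10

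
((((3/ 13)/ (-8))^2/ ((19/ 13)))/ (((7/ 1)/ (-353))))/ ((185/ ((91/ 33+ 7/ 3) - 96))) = 79425/ 5629624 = 0.01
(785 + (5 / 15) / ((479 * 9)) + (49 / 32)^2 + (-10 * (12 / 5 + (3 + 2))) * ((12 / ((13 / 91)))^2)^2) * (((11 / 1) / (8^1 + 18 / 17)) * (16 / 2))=-35789830687.51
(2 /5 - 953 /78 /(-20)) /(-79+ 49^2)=1577 /3622320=0.00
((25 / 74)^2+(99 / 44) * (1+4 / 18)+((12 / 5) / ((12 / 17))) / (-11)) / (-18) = -96191 / 677655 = -0.14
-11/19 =-0.58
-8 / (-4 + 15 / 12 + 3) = -32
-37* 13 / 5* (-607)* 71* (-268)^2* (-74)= -110177629443232 / 5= -22035525888646.40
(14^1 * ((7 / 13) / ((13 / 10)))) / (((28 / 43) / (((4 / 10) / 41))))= 602 / 6929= 0.09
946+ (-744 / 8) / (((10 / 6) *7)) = 32831 / 35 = 938.03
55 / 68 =0.81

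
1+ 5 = 6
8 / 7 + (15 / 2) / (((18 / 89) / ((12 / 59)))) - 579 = -235540 / 413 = -570.31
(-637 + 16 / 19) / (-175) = 12087 / 3325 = 3.64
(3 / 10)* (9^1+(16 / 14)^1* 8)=5.44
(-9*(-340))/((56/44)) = 16830/7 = 2404.29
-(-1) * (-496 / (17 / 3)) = -1488 / 17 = -87.53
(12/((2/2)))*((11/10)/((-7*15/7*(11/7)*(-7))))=2/25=0.08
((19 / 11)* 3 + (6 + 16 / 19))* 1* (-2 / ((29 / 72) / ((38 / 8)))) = -90468 / 319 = -283.60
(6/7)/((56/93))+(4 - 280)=-53817/196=-274.58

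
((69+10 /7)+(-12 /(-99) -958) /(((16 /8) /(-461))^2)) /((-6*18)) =471224.71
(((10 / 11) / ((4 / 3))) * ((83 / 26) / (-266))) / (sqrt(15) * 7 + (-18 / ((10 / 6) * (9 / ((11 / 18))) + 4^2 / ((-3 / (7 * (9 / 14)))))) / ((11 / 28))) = 415 * sqrt(15) / 45797752 + 1245 / 11449438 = 0.00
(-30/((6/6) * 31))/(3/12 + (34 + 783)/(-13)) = 0.02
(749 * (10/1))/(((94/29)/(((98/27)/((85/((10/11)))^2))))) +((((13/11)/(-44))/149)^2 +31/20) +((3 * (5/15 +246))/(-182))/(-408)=2.52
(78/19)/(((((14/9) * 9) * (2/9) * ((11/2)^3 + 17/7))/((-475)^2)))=5557500/3151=1763.73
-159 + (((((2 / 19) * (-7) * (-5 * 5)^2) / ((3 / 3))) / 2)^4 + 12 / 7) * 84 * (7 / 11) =215421752833119639 / 1433531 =150273522395.48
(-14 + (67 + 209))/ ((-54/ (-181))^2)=4291691/ 1458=2943.55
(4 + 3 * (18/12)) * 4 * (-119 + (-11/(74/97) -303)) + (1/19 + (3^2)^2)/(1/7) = -10032425/703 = -14270.87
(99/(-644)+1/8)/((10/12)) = -111/3220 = -0.03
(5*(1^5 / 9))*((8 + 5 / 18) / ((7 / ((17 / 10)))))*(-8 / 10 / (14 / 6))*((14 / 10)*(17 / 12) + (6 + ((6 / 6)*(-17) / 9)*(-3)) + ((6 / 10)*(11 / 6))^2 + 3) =-2261969 / 330750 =-6.84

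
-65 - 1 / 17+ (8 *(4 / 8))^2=-834 / 17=-49.06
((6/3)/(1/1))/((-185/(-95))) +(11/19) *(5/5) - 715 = -501516/703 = -713.39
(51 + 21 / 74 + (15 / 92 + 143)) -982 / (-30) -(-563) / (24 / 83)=74010511 / 34040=2174.22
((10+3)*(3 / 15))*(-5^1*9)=-117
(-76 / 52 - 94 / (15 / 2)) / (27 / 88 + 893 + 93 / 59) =-14168968 / 906015435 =-0.02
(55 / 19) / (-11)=-5 / 19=-0.26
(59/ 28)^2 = 3481/ 784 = 4.44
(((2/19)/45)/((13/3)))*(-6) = -0.00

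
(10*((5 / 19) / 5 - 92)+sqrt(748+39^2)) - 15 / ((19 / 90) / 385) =-537220 / 19+sqrt(2269) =-28227.10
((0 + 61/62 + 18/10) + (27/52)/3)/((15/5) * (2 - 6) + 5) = -23833/56420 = -0.42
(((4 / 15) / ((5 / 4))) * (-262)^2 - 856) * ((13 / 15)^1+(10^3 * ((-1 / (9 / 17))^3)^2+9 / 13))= 1622504871736511552 / 2590774875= 626262392.53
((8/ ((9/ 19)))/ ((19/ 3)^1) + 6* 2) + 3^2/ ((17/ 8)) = 964/ 51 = 18.90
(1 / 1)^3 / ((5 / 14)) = 14 / 5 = 2.80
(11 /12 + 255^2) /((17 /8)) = 30600.43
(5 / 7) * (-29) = -145 / 7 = -20.71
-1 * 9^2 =-81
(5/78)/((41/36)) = 30/533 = 0.06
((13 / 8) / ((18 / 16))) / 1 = 13 / 9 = 1.44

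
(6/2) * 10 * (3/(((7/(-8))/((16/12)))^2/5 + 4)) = 460800/20921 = 22.03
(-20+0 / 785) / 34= -10 / 17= -0.59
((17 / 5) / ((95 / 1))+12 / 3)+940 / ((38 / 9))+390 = 292917 / 475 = 616.67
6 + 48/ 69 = 154/ 23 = 6.70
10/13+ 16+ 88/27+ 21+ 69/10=168229/3510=47.93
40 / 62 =20 / 31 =0.65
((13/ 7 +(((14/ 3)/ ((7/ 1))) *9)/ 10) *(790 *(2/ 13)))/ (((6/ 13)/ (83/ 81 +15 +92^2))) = 1333336088/ 243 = 5486979.79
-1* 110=-110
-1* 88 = -88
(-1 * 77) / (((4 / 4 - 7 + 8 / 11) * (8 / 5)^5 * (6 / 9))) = 7940625 / 3801088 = 2.09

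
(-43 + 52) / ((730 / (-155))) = -279 / 146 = -1.91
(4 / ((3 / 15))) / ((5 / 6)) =24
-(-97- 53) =150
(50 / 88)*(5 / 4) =125 / 176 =0.71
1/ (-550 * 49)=-1/ 26950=-0.00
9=9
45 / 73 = 0.62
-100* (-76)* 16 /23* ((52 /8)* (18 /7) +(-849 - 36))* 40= -29563392000 /161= -183623552.80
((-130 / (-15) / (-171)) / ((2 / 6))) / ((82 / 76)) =-52 / 369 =-0.14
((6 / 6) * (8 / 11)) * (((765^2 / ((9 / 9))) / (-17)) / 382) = -65.54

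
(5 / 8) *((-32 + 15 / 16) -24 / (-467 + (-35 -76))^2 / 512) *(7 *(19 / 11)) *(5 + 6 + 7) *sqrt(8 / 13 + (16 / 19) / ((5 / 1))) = -41842016685 *sqrt(2470) / 555915776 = -3740.69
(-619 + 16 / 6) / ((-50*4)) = 1849 / 600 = 3.08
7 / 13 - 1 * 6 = -71 / 13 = -5.46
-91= -91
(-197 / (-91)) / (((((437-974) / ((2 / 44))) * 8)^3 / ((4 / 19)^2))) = -197 / 1733362801011249408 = -0.00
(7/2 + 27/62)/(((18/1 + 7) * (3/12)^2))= 1952/775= 2.52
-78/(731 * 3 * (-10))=13/3655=0.00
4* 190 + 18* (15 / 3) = 850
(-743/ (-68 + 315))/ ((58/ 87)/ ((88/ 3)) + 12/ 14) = -3.42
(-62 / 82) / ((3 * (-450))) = 31 / 55350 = 0.00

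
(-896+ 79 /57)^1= -894.61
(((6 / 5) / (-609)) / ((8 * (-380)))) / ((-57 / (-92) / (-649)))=-14927 / 21984900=-0.00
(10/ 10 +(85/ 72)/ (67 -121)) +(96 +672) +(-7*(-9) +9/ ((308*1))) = 249083035/ 299376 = 832.01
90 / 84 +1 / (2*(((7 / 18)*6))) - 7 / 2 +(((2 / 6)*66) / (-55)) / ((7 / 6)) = -179 / 70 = -2.56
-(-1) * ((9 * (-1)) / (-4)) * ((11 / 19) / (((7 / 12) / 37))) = 10989 / 133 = 82.62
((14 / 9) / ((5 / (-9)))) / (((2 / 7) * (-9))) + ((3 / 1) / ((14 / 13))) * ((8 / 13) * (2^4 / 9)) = 1303 / 315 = 4.14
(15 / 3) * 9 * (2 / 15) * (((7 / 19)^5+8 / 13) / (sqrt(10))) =1.18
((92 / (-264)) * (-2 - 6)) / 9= 92 / 297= 0.31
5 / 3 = 1.67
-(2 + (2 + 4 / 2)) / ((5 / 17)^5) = -8519142 / 3125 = -2726.13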